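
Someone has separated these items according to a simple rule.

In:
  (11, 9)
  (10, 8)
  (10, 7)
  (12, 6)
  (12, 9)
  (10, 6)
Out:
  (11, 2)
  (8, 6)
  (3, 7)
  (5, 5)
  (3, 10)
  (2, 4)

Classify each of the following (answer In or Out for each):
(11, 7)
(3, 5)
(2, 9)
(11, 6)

The simplest hypothesis consistent with all the labels is: sum ≥ 16.
(11, 7) → 11+7 = 18 → In. (3, 5) → 3+5 = 8 → Out. (2, 9) → 2+9 = 11 → Out. (11, 6) → 11+6 = 17 → In.

In, Out, Out, In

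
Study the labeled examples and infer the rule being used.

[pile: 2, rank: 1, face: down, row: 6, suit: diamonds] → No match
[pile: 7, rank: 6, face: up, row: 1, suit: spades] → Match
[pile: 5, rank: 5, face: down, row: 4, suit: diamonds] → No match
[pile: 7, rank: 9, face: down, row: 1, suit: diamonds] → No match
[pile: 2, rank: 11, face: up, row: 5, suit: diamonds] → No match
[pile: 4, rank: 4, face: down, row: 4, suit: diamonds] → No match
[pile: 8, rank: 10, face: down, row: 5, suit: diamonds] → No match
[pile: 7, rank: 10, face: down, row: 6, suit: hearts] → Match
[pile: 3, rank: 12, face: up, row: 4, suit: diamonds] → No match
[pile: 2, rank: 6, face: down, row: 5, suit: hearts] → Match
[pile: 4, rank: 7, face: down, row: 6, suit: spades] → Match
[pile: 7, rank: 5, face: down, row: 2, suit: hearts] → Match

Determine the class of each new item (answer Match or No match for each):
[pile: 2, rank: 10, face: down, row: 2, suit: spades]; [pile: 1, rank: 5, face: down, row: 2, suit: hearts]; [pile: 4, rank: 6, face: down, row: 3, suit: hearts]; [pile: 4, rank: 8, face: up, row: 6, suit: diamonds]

Match, Match, Match, No match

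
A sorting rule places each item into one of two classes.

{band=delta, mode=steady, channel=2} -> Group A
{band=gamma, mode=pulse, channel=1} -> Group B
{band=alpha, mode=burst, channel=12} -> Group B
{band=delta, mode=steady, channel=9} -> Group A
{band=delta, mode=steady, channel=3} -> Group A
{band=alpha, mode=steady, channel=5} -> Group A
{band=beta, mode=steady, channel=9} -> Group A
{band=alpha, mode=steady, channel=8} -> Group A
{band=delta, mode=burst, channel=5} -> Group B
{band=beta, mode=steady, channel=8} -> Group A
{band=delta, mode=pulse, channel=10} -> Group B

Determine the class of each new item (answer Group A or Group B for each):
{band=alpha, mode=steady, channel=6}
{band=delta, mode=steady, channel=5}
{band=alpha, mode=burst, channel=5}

Group A, Group A, Group B

The common property of the 'Group A' items is: mode is steady. No 'Group B' item has it.
{band=alpha, mode=steady, channel=6} → mode is steady → Group A. {band=delta, mode=steady, channel=5} → mode is steady → Group A. {band=alpha, mode=burst, channel=5} → mode is burst → Group B.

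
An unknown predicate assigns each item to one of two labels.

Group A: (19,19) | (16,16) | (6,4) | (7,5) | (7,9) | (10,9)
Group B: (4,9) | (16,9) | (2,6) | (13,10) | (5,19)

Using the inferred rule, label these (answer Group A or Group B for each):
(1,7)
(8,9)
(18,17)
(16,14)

All 'Group A' examples share one property — |first − second| ≤ 2 — and every 'Group B' example lacks it.
Group B: (1,7), since |1−7| = 6.
Group A: (8,9), since |8−9| = 1.
Group A: (18,17), since |18−17| = 1.
Group A: (16,14), since |16−14| = 2.

Group B, Group A, Group A, Group A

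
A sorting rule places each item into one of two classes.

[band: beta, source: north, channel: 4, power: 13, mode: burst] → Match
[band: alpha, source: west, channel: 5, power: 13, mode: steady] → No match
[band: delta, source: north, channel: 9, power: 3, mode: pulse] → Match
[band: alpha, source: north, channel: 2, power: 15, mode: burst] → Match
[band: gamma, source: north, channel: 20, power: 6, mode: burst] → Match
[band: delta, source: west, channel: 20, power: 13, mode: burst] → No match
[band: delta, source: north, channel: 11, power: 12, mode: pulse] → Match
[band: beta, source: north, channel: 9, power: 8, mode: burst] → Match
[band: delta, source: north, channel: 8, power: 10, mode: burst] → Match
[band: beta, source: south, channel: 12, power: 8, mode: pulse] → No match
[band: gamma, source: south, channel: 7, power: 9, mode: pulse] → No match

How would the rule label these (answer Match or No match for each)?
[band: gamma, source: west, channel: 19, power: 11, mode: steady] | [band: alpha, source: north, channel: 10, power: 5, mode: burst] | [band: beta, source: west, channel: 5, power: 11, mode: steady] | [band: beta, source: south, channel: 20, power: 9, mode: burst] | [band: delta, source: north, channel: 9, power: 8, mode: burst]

The classifier is using: source is north.
[band: gamma, source: west, channel: 19, power: 11, mode: steady]: No match (source is west). [band: alpha, source: north, channel: 10, power: 5, mode: burst]: Match (source is north). [band: beta, source: west, channel: 5, power: 11, mode: steady]: No match (source is west). [band: beta, source: south, channel: 20, power: 9, mode: burst]: No match (source is south). [band: delta, source: north, channel: 9, power: 8, mode: burst]: Match (source is north).

No match, Match, No match, No match, Match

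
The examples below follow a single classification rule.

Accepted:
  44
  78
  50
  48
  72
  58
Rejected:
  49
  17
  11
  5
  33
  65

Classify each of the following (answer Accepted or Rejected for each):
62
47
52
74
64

Accepted, Rejected, Accepted, Accepted, Accepted

'Accepted' ⟺ even.
62: Accepted (62 is even).
47: Rejected (47 is odd).
52: Accepted (52 is even).
74: Accepted (74 is even).
64: Accepted (64 is even).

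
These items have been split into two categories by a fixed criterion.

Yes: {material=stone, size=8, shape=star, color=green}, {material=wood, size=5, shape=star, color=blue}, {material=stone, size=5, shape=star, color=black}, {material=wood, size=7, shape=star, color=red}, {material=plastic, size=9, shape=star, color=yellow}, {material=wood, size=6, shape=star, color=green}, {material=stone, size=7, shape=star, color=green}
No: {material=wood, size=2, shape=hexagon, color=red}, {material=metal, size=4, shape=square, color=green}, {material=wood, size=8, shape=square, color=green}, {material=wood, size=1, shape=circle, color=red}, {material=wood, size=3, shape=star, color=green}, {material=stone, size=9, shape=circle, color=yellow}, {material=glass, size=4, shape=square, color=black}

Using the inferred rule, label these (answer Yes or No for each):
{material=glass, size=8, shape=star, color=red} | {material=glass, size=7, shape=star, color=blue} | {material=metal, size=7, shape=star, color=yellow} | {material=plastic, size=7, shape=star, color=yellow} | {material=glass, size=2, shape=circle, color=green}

Yes, Yes, Yes, Yes, No

Rule: shape is star AND size ≥ 4. This holds for each 'Yes' example and fails for each 'No' one.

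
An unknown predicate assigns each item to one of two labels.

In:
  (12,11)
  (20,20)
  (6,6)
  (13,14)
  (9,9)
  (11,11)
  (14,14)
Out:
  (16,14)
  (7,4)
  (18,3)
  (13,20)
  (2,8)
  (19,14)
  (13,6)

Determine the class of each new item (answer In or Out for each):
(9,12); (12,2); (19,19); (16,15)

Out, Out, In, In

All 'In' examples share one property — |first − second| ≤ 1 — and every 'Out' example lacks it.
(9,12): Out (|9−12| = 3). (12,2): Out (|12−2| = 10). (19,19): In (|19−19| = 0). (16,15): In (|16−15| = 1).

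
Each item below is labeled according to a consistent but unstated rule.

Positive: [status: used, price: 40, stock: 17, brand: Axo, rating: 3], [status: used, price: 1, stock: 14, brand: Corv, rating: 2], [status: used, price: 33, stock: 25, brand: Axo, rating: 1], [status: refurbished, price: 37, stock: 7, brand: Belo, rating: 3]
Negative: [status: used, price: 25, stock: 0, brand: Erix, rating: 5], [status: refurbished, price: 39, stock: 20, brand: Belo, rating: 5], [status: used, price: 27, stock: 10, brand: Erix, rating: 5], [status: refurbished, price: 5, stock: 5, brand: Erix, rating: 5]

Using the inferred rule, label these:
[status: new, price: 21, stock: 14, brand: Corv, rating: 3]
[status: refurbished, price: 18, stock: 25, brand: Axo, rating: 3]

Positive, Positive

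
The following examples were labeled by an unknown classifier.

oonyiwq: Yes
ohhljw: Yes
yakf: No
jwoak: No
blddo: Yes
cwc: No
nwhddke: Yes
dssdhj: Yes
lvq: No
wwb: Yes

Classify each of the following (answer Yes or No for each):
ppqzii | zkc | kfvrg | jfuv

Yes, No, No, No

Looking at the examples, the only property every 'Yes' case has and every 'No' case lacks is: has a double letter.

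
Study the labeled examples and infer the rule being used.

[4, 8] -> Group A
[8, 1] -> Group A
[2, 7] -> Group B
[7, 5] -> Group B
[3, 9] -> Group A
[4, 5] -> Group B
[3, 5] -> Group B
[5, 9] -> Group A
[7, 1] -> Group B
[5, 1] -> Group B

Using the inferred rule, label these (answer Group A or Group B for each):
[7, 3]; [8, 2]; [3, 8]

Group B, Group A, Group A

The rule appears to be: max ≥ 8.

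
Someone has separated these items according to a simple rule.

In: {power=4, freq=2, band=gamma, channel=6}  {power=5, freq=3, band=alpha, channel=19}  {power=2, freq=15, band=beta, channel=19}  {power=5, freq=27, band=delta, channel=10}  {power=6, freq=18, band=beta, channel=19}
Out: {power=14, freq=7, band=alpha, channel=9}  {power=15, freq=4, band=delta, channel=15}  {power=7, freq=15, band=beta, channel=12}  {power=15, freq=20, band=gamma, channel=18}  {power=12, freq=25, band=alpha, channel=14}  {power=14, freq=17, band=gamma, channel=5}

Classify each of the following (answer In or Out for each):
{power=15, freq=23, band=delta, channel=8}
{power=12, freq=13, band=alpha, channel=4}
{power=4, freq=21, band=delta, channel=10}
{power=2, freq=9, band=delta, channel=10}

The rule appears to be: power ≤ 6.
{power=15, freq=23, band=delta, channel=8}: power = 15, does not satisfy this → Out.
{power=12, freq=13, band=alpha, channel=4}: power = 12, does not satisfy this → Out.
{power=4, freq=21, band=delta, channel=10}: power = 4, checks out → In.
{power=2, freq=9, band=delta, channel=10}: power = 2, checks out → In.

Out, Out, In, In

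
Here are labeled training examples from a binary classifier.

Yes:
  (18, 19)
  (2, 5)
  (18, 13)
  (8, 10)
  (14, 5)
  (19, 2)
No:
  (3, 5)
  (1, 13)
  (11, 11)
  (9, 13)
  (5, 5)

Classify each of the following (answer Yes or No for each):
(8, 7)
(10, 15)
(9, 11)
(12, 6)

Yes, Yes, No, Yes

'Yes' ⟺ product is even.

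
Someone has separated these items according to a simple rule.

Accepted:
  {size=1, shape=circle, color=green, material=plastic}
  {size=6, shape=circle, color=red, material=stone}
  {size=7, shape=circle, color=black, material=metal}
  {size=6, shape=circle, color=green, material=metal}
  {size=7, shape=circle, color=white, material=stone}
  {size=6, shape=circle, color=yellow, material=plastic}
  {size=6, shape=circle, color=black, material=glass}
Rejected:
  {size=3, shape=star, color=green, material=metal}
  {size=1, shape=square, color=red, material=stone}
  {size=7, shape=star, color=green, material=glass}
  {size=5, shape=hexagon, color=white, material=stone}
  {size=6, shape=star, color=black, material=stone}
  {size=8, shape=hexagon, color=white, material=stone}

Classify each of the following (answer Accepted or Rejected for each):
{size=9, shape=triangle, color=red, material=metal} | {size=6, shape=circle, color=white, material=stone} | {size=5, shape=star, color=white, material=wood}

The common property of the 'Accepted' items is: shape is circle. No 'Rejected' item has it.
Rejected: {size=9, shape=triangle, color=red, material=metal}, since shape is triangle.
Accepted: {size=6, shape=circle, color=white, material=stone}, since shape is circle.
Rejected: {size=5, shape=star, color=white, material=wood}, since shape is star.

Rejected, Accepted, Rejected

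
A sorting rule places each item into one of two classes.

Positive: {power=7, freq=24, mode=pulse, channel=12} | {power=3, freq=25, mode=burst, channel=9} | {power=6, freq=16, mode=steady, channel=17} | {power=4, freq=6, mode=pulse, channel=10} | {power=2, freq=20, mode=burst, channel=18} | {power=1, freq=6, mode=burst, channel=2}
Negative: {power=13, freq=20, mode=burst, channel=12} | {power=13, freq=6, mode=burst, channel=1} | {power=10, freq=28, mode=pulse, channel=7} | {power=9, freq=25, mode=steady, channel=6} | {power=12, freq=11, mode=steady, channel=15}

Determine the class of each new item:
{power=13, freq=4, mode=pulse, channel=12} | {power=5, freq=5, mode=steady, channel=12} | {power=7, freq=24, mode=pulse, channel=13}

One predicate separates the groups cleanly: power ≤ 7.
Negative: {power=13, freq=4, mode=pulse, channel=12}, since power = 13. Positive: {power=5, freq=5, mode=steady, channel=12}, since power = 5. Positive: {power=7, freq=24, mode=pulse, channel=13}, since power = 7.

Negative, Positive, Positive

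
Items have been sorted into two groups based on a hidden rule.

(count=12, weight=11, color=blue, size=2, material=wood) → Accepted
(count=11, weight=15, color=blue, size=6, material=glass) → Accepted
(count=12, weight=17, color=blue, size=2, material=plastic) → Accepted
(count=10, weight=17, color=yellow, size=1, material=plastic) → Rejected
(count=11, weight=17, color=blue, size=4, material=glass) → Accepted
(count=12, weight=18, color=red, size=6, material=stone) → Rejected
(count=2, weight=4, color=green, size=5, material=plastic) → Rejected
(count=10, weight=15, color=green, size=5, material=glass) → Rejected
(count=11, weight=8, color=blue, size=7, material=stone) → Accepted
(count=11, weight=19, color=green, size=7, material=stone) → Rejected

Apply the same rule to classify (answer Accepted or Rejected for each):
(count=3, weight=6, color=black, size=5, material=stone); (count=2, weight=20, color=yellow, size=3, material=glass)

Rejected, Rejected

The classifier is using: color is blue.
(count=3, weight=6, color=black, size=5, material=stone): color is black — doesn't qualify, so Rejected.
(count=2, weight=20, color=yellow, size=3, material=glass): color is yellow — doesn't qualify, so Rejected.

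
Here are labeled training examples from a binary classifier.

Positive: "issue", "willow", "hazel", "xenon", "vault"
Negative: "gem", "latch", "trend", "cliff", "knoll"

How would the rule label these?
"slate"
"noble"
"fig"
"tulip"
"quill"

Positive, Positive, Negative, Positive, Positive

The classifier is using: has ≥ 2 vowels.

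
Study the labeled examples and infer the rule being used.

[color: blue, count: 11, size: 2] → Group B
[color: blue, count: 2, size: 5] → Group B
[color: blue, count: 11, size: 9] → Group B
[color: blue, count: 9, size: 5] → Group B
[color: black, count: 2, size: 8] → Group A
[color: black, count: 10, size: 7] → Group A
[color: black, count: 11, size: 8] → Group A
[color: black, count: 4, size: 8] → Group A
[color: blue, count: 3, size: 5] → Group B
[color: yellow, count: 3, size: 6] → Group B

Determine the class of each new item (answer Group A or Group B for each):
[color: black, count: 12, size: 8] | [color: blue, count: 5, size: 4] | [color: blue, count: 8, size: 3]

The classifier is using: color is black.
Group A: [color: black, count: 12, size: 8], since color is black. Group B: [color: blue, count: 5, size: 4], since color is blue. Group B: [color: blue, count: 8, size: 3], since color is blue.

Group A, Group B, Group B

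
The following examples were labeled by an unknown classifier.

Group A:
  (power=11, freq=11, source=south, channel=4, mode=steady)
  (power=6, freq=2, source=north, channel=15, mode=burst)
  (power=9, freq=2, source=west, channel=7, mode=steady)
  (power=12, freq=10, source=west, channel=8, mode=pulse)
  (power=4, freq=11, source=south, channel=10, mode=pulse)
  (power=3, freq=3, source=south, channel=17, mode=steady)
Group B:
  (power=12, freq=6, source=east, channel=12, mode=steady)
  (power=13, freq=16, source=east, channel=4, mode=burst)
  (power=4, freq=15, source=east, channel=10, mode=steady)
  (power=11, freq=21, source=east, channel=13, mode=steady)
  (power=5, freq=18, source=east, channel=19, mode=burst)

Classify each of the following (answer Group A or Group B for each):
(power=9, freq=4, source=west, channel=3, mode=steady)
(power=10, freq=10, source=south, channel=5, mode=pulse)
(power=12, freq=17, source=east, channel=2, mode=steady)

Group A, Group A, Group B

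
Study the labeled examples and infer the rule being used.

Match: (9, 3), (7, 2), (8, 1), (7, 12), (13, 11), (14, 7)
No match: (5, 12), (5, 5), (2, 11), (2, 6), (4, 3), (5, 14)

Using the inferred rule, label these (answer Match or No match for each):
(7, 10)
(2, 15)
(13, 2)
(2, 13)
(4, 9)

One predicate separates the groups cleanly: first ≥ 6.

Match, No match, Match, No match, No match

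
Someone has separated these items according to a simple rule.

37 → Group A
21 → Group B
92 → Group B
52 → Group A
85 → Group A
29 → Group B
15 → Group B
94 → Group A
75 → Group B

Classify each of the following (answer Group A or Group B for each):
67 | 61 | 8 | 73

The distinguishing property — ≡ 1 (mod 3) — holds for all the 'Group A' cases and none of the 'Group B' cases.
67 — 67 mod 3 = 1, hence Group A. 61 — 61 mod 3 = 1, hence Group A. 8 — 8 mod 3 = 2, hence Group B. 73 — 73 mod 3 = 1, hence Group A.

Group A, Group A, Group B, Group A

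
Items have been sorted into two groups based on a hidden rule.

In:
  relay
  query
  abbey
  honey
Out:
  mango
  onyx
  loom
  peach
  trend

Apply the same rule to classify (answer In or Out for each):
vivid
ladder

Out, Out

The common property of the 'In' items is: ends with 'y'. No 'Out' item has it.
vivid: Out (ends with 'd').
ladder: Out (ends with 'r').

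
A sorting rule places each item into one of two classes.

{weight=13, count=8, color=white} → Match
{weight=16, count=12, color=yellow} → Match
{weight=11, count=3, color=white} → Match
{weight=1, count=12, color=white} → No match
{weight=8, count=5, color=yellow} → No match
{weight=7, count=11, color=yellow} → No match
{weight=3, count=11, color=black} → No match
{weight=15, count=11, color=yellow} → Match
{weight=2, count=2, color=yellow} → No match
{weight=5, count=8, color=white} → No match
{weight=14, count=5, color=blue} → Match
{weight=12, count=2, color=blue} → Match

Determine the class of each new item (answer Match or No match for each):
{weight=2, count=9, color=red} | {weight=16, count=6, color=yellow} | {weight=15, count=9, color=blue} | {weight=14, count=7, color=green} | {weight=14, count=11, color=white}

No match, Match, Match, Match, Match

'Match' ⟺ weight ≥ 11.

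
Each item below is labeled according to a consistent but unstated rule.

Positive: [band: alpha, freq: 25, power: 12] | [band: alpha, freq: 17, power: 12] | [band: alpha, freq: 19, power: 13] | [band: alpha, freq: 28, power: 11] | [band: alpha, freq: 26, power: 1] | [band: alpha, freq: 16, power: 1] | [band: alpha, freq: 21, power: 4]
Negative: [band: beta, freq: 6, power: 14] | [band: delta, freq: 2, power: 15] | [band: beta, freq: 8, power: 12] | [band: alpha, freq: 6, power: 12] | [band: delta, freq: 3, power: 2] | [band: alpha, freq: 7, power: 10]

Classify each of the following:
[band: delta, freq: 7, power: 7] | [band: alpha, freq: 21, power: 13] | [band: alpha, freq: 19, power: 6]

Negative, Positive, Positive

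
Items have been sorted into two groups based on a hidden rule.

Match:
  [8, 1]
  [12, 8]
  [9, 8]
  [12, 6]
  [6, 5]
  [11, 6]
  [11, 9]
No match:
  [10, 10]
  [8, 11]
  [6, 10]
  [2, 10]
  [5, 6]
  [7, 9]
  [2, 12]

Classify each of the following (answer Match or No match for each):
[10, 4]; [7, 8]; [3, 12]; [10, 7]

Match, No match, No match, Match

A rule that fits every label: first > second — true of each 'Match' example, false of each 'No match' one.
[10, 4]: 10 > 4 — fits, so Match. [7, 8]: 7 < 8 — doesn't qualify, so No match. [3, 12]: 3 < 12 — doesn't qualify, so No match. [10, 7]: 10 > 7 — fits, so Match.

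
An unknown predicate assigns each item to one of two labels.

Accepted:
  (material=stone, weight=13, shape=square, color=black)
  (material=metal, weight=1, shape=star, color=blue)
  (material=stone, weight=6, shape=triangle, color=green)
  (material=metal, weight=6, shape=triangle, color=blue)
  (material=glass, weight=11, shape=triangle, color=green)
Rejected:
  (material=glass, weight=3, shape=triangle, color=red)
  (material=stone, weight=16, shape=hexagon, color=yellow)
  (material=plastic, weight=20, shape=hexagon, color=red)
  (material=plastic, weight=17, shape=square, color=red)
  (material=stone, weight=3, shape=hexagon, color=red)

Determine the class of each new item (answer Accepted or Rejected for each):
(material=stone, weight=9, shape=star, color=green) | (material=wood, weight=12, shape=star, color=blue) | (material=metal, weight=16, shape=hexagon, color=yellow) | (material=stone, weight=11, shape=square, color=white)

Accepted, Accepted, Rejected, Accepted

The simplest hypothesis consistent with all the labels is: weight ≠ 3 AND weight ≤ 13.
(material=stone, weight=9, shape=star, color=green) — weight = 9, hence Accepted. (material=wood, weight=12, shape=star, color=blue) — weight = 12, hence Accepted. (material=metal, weight=16, shape=hexagon, color=yellow) — weight = 16, hence Rejected. (material=stone, weight=11, shape=square, color=white) — weight = 11, hence Accepted.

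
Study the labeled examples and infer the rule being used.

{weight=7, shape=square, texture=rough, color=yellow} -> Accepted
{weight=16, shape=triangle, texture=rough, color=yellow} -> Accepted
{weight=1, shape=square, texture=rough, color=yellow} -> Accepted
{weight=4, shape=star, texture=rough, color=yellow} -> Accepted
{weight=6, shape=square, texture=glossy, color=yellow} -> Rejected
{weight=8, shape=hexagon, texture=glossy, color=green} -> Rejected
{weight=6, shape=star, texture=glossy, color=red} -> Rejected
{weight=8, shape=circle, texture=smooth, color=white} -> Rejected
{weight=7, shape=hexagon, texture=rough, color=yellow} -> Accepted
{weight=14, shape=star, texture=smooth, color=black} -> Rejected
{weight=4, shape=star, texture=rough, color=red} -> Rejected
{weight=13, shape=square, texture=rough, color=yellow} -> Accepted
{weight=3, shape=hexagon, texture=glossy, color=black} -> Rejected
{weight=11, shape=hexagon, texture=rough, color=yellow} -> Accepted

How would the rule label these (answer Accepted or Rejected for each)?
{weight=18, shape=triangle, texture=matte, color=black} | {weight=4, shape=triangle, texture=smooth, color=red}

A rule that fits every label: texture is rough AND color is yellow — true of each 'Accepted' example, false of each 'Rejected' one.
{weight=18, shape=triangle, texture=matte, color=black} → texture is matte, color is black → Rejected.
{weight=4, shape=triangle, texture=smooth, color=red} → texture is smooth, color is red → Rejected.

Rejected, Rejected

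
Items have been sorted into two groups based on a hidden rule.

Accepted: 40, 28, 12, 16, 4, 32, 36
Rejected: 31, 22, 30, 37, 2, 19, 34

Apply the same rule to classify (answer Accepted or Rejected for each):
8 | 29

The simplest hypothesis consistent with all the labels is: multiple of 4.
8 — 8 = 4·2, hence Accepted. 29 — 29 = 4·7 + 1, hence Rejected.

Accepted, Rejected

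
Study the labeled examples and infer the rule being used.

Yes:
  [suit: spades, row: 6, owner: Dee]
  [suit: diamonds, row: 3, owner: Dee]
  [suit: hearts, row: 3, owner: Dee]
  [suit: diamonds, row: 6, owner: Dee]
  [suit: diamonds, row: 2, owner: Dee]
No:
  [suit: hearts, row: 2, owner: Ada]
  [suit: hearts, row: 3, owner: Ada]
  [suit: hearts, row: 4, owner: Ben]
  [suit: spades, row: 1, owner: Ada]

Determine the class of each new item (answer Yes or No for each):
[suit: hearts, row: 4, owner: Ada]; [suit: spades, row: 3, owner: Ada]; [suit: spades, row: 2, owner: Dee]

No, No, Yes

Comparing the two groups points to one rule — owner is Dee.
No: [suit: hearts, row: 4, owner: Ada], since owner is Ada. No: [suit: spades, row: 3, owner: Ada], since owner is Ada. Yes: [suit: spades, row: 2, owner: Dee], since owner is Dee.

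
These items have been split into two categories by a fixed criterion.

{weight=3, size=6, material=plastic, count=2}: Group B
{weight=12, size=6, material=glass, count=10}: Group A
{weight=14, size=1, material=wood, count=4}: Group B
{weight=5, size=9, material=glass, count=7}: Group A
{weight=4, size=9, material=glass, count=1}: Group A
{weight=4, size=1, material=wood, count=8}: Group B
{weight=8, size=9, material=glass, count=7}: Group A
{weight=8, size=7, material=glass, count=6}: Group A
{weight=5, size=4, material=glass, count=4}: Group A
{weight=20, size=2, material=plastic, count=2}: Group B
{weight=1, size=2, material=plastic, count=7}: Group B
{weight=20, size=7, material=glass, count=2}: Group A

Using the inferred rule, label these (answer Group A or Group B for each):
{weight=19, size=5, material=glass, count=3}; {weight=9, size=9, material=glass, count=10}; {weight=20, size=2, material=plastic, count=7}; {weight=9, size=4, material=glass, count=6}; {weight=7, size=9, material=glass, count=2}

Group A, Group A, Group B, Group A, Group A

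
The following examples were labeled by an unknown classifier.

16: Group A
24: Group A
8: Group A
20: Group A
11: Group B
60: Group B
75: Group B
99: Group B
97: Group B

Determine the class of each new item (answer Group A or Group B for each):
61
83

Group B, Group B

The classifier is using: even AND at most 24.
61: 61 is odd, 61 > 24 — doesn't qualify, so Group B.
83: 83 is odd, 83 > 24 — doesn't qualify, so Group B.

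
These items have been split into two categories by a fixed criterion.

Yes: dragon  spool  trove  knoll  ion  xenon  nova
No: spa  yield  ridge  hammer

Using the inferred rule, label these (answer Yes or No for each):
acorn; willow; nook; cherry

Yes, Yes, Yes, No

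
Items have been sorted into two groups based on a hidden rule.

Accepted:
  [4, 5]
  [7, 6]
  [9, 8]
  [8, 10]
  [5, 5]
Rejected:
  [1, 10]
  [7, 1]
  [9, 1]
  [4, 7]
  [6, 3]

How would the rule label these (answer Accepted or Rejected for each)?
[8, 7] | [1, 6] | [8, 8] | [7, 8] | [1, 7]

Accepted, Rejected, Accepted, Accepted, Rejected

All 'Accepted' examples share one property — |first − second| ≤ 2 — and every 'Rejected' example lacks it.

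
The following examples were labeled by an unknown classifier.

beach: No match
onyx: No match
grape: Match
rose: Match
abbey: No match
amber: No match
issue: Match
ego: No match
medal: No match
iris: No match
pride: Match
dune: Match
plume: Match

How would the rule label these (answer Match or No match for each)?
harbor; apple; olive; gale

No match, Match, Match, Match

Checking candidate rules against both groups, what survives is: ends with 'e'.
harbor: No match (ends with 'r').
apple: Match (ends with 'e').
olive: Match (ends with 'e').
gale: Match (ends with 'e').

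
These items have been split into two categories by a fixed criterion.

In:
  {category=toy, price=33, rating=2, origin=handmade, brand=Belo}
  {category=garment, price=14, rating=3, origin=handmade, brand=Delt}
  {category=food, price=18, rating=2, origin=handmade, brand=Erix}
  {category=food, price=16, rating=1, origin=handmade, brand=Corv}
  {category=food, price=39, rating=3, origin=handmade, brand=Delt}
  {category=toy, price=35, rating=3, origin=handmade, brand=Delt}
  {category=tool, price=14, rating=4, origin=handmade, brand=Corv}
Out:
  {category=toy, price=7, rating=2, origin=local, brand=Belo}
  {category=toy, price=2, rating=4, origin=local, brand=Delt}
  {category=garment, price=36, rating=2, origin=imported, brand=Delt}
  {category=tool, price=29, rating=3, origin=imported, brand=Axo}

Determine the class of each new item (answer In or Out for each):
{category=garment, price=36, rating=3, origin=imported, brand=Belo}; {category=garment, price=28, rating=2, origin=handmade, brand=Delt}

One predicate separates the groups cleanly: origin is handmade.
{category=garment, price=36, rating=3, origin=imported, brand=Belo} → origin is imported → Out. {category=garment, price=28, rating=2, origin=handmade, brand=Delt} → origin is handmade → In.

Out, In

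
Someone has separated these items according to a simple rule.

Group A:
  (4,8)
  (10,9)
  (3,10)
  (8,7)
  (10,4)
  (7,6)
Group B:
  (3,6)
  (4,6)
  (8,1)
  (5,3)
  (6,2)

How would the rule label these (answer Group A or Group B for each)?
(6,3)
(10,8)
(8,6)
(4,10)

The rule appears to be: sum ≥ 12.
(6,3) — 6+3 = 9, hence Group B. (10,8) — 10+8 = 18, hence Group A. (8,6) — 8+6 = 14, hence Group A. (4,10) — 4+10 = 14, hence Group A.

Group B, Group A, Group A, Group A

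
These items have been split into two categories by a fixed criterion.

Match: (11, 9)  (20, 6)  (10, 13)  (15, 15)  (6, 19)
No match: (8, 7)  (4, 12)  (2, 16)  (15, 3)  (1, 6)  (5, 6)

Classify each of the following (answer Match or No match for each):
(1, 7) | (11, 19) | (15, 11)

The classifier is using: sum ≥ 20.

No match, Match, Match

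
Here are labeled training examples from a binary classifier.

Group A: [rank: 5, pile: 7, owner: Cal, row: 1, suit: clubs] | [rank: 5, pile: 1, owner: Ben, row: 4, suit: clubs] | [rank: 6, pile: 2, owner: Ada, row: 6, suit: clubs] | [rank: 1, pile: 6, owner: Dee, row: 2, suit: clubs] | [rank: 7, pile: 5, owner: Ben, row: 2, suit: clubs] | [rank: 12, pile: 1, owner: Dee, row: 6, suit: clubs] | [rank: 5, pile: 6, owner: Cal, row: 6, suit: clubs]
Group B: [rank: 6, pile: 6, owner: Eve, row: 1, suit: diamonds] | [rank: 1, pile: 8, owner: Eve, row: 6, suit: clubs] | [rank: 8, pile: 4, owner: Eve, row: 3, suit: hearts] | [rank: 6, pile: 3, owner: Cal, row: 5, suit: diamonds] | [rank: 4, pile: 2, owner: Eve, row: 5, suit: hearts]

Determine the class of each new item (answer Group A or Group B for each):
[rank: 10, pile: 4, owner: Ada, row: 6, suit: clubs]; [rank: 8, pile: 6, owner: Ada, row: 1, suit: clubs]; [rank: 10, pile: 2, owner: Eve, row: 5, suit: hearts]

The pattern is that an item is 'Group A' exactly when: suit is clubs AND pile ≤ 7.
Group A: [rank: 10, pile: 4, owner: Ada, row: 6, suit: clubs], since suit is clubs, pile = 4.
Group A: [rank: 8, pile: 6, owner: Ada, row: 1, suit: clubs], since suit is clubs, pile = 6.
Group B: [rank: 10, pile: 2, owner: Eve, row: 5, suit: hearts], since suit is hearts, pile = 2.

Group A, Group A, Group B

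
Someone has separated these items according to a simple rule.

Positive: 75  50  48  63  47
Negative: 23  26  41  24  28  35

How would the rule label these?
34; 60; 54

Every 'Positive' example satisfies: at least 47. None of the 'Negative' examples do.

Negative, Positive, Positive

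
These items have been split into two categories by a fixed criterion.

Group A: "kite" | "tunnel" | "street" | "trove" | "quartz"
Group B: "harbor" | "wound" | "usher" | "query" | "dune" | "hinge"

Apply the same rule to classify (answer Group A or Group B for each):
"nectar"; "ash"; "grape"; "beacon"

Group A, Group B, Group B, Group B

The rule appears to be: contains 't'.
"nectar" — has 't', hence Group A.
"ash" — no 't', hence Group B.
"grape" — no 't', hence Group B.
"beacon" — no 't', hence Group B.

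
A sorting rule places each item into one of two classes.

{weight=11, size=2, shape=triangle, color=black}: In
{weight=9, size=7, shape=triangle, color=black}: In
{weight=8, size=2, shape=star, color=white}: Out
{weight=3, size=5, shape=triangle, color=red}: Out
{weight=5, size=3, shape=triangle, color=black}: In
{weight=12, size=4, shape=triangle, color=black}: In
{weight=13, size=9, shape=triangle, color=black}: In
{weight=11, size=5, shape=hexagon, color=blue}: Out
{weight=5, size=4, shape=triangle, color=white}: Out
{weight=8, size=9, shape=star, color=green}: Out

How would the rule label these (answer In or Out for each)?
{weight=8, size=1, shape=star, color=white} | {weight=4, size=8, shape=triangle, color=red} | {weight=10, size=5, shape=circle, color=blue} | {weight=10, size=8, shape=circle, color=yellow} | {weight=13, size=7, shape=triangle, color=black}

Every 'In' example satisfies: color is black. None of the 'Out' examples do.
Out: {weight=8, size=1, shape=star, color=white}, since color is white. Out: {weight=4, size=8, shape=triangle, color=red}, since color is red. Out: {weight=10, size=5, shape=circle, color=blue}, since color is blue. Out: {weight=10, size=8, shape=circle, color=yellow}, since color is yellow. In: {weight=13, size=7, shape=triangle, color=black}, since color is black.

Out, Out, Out, Out, In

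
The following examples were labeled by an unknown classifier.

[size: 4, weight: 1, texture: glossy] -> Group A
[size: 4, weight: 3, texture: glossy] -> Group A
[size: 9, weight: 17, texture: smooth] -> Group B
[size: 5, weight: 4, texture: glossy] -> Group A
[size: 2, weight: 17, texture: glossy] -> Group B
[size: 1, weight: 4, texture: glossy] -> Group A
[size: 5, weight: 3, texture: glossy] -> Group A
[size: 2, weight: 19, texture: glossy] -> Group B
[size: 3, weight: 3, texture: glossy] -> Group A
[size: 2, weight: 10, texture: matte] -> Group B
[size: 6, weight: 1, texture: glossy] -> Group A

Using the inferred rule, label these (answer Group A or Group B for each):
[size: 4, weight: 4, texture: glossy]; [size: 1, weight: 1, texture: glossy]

One predicate separates the groups cleanly: weight ≤ 4.
[size: 4, weight: 4, texture: glossy]: weight = 4 — passes, so Group A.
[size: 1, weight: 1, texture: glossy]: weight = 1 — passes, so Group A.

Group A, Group A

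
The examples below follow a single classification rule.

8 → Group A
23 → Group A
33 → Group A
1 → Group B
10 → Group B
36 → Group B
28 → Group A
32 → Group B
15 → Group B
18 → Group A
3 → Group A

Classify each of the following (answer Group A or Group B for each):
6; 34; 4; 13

Group B, Group B, Group B, Group A

Every 'Group A' example satisfies: ≡ 3 (mod 5). None of the 'Group B' examples do.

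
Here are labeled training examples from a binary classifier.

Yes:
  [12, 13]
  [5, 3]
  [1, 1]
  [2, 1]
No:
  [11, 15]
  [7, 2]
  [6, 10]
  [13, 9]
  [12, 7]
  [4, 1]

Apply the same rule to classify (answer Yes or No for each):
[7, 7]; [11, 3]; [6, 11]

The rule appears to be: |first − second| ≤ 2.
[7, 7]: Yes (|7−7| = 0).
[11, 3]: No (|11−3| = 8).
[6, 11]: No (|6−11| = 5).

Yes, No, No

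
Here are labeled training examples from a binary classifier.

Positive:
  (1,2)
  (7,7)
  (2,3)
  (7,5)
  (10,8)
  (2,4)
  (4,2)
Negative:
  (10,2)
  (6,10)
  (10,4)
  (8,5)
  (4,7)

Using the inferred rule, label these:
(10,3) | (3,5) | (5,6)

The rule appears to be: |first − second| ≤ 2.
Negative: (10,3), since |10−3| = 7. Positive: (3,5), since |3−5| = 2. Positive: (5,6), since |5−6| = 1.

Negative, Positive, Positive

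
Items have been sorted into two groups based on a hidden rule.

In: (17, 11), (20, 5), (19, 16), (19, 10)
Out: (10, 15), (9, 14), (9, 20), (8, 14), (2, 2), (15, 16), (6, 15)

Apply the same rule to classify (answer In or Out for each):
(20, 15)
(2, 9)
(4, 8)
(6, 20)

In, Out, Out, Out

The distinguishing property — first > second — holds for all the 'In' cases and none of the 'Out' cases.
(20, 15): In (20 > 15).
(2, 9): Out (2 < 9).
(4, 8): Out (4 < 8).
(6, 20): Out (6 < 20).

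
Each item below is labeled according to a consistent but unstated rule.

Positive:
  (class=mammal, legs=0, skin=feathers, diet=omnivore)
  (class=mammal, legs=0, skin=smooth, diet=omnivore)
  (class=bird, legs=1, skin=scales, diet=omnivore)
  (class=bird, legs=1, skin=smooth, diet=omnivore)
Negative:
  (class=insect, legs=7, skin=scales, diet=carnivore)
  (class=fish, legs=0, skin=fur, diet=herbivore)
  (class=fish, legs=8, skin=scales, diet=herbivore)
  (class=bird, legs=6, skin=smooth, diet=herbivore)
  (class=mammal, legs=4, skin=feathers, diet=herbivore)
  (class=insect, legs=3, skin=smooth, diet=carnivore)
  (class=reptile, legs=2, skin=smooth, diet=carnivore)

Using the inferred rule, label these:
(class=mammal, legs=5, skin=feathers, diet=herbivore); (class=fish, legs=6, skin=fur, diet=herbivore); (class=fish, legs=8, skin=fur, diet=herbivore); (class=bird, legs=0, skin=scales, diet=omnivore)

The pattern is that an item is 'Positive' exactly when: diet is omnivore.
(class=mammal, legs=5, skin=feathers, diet=herbivore) — diet is herbivore, hence Negative.
(class=fish, legs=6, skin=fur, diet=herbivore) — diet is herbivore, hence Negative.
(class=fish, legs=8, skin=fur, diet=herbivore) — diet is herbivore, hence Negative.
(class=bird, legs=0, skin=scales, diet=omnivore) — diet is omnivore, hence Positive.

Negative, Negative, Negative, Positive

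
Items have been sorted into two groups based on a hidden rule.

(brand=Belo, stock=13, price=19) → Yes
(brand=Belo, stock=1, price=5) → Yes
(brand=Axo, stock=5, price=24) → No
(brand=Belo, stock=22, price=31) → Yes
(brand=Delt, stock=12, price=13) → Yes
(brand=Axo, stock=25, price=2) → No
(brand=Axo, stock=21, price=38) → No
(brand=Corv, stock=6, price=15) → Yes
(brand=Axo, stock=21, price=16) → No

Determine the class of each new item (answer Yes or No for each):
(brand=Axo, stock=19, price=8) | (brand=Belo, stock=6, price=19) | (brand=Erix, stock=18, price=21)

The distinguishing property — price is odd — holds for all the 'Yes' cases and none of the 'No' cases.
(brand=Axo, stock=19, price=8): price = 8 — fails this test, so No. (brand=Belo, stock=6, price=19): price = 19 — fits, so Yes. (brand=Erix, stock=18, price=21): price = 21 — fits, so Yes.

No, Yes, Yes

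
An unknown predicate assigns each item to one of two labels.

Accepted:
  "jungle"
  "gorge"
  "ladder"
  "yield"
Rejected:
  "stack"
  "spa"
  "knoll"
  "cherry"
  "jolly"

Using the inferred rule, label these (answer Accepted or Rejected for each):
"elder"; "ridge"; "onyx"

Accepted, Accepted, Rejected

The common property of the 'Accepted' items is: has ≥ 2 vowels. No 'Rejected' item has it.
"elder": 2 vowels, checks out → Accepted. "ridge": 2 vowels, checks out → Accepted. "onyx": 1 vowel, doesn't qualify → Rejected.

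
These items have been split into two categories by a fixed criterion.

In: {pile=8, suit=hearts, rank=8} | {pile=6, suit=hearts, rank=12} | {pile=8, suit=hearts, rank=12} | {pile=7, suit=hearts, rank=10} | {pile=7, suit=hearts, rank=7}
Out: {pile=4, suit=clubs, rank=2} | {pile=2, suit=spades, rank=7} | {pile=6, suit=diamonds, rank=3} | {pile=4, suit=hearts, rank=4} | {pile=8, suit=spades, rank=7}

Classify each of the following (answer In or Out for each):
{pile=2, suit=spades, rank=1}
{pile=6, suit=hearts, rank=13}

Every 'In' example satisfies: suit is hearts AND pile ≥ 6. None of the 'Out' examples do.
{pile=2, suit=spades, rank=1}: suit is spades, pile = 2 — does not pass, so Out.
{pile=6, suit=hearts, rank=13}: suit is hearts, pile = 6 — qualifies, so In.

Out, In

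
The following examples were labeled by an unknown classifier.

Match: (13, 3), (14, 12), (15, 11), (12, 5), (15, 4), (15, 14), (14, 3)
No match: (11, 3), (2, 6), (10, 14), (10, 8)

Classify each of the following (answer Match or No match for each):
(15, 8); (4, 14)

Match, No match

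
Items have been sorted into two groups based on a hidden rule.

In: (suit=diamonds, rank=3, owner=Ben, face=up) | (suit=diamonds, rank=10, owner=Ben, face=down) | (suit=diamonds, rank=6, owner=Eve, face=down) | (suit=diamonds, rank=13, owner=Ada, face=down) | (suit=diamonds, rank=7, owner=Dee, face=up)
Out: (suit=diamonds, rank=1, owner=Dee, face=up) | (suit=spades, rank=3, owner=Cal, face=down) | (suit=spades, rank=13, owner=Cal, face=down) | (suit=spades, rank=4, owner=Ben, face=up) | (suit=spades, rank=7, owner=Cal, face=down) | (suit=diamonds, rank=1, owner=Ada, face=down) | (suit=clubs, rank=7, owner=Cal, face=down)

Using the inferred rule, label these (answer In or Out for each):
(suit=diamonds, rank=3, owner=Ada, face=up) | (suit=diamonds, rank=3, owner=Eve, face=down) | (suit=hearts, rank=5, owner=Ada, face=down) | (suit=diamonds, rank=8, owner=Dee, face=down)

In, In, Out, In

'In' ⟺ suit is diamonds AND rank ≥ 3.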